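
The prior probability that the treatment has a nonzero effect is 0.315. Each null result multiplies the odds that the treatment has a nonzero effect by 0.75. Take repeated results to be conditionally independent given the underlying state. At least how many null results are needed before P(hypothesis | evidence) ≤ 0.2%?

Prior odds: 0.315 ÷ 0.685 = 63/137.
Likelihood ratio per null result = 0.75.
Target odds: 0.002 ÷ 0.998 = 1/499.
Need (63/137) × 0.75ⁿ ≤ 1/499, i.e. 0.75ⁿ ≤ 137/31437.
0.75¹⁸ ≈0.00563771 is still above 137/31437 but 0.75¹⁹ ≈0.00422828 is at or below it, so n = 19.

19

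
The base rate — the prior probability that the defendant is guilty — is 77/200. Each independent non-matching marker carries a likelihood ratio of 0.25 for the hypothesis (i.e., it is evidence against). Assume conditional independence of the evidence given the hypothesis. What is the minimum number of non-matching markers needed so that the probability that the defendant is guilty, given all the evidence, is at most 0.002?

5

Prior odds = 0.385/0.615 = 77/123.
Likelihood ratio per non-matching marker = 0.25.
Target posterior odds = 0.002/0.998 = 1/499.
Require 0.25ⁿ ≤ 1/499 ÷ (77/123) = 123/38423.
0.25⁴ = 0.00390625 is still above 123/38423 but 0.25⁵ = 1/1024 is at or below it, so n = 5.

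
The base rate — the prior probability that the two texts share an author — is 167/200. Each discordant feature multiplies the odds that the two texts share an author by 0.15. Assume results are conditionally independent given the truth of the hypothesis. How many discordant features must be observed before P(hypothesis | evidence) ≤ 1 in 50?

3

Prior odds = 0.835/0.165 = 167/33.
Likelihood ratio per discordant feature = 0.15.
Target posterior odds = 0.02/0.98 = 1/49.
Need (167/33) × 0.15ⁿ ≤ 1/49, i.e. 0.15ⁿ ≤ 33/8183.
0.15² = 0.0225 is still above 33/8183 but 0.15³ = 0.003375 is at or below it, so n = 3.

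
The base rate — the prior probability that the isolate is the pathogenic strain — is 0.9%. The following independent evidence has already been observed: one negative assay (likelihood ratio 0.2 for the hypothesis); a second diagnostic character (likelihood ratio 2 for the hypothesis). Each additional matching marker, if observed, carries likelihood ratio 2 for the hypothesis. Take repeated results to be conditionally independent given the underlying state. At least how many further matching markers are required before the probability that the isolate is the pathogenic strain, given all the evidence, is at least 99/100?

15

Prior odds = 0.009/0.991 = 9/991.
Combined Bayes factor of the evidence already in hand = 0.2 × 2 = 0.4.
Odds after that evidence = (9/991) × 0.4 = 18/4955.
Target odds = 0.99/0.01 = 99.
Need 2ⁿ ≥ 99 ÷ (18/4955) = 27252.5.
2¹⁴ = 16384 falls short of 27252.5 but 2¹⁵ = 32768 reaches it, so n = 15.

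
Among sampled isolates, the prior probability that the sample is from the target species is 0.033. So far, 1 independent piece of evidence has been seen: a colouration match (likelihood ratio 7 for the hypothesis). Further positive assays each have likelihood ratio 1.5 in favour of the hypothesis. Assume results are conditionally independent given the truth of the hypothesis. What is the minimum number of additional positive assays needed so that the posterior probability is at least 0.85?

8

Prior odds = 0.033/0.967 = 33/967.
Bayes factor of the evidence already in hand = 7.
Odds after that evidence = (33/967) × 7 = 231/967.
Target odds = 0.85/0.15 = 17/3.
Need 1.5ⁿ ≥ 17/3 ÷ (231/967) = 16439/693.
1.5⁷ = 17.0859375 falls short of 16439/693 but 1.5⁸ = 25.62890625 reaches it, so n = 8.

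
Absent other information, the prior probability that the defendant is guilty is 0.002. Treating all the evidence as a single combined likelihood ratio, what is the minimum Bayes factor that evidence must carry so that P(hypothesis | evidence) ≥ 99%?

49401

Prior odds = 0.002/0.998 = 1/499.
Target odds = 0.99/0.01 = 99.
Required Bayes factor = 99 ÷ (1/499) = 49401.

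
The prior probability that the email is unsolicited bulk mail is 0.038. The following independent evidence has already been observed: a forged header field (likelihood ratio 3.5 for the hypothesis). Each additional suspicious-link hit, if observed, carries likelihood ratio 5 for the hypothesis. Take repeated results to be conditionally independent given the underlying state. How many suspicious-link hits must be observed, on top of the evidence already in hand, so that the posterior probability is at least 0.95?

4

Prior odds = 0.038/0.962 = 19/481.
Bayes factor of the evidence already in hand = 3.5.
Odds after that evidence = (19/481) × 3.5 = 133/962.
Target odds = 0.95/0.05 = 19.
Need 5ⁿ ≥ 19 ÷ (133/962) = 962/7.
5³ = 125 falls short of 962/7 but 5⁴ = 625 reaches it, so n = 4.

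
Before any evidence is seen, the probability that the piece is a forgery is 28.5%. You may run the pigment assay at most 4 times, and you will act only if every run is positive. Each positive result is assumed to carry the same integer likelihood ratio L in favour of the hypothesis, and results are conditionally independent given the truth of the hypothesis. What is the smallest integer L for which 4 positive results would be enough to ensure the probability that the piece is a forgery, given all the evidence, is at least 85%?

2

Prior odds = 0.285/0.715 = 57/143.
Target odds = 0.85/0.15 = 17/3.
Need L⁴ ≥ 17/3 ÷ (57/143) = 2431/171.
1⁴ = 1 < 2431/171 ≤ 16 = 2⁴, so L = 2.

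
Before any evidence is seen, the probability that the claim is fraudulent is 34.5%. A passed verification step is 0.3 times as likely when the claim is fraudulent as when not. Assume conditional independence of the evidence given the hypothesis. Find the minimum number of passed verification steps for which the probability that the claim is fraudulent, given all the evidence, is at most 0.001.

6

Prior odds: 0.345 ÷ 0.655 = 69/131.
Likelihood ratio per passed verification step = 0.3.
Target posterior odds = 0.001/0.999 = 1/999.
Require 0.3ⁿ ≤ 1/999 ÷ (69/131) = 131/68931.
0.3⁵ = 243/100000 is still above 131/68931 but 0.3⁶ = 729/1000000 is at or below it, so n = 6.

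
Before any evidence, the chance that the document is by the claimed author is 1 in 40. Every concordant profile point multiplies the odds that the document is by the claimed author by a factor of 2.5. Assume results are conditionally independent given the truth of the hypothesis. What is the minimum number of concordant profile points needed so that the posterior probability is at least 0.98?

Prior odds: 0.025 ÷ 0.975 = 1/39.
Likelihood ratio per concordant profile point = 2.5.
Target odds: 0.98 ÷ 0.02 = 49.
Need (1/39) × 2.5ⁿ ≥ 49, i.e. 2.5ⁿ ≥ 1911.
2.5⁸ = 390625/256 falls short of 1911 but 2.5⁹ = 1953125/512 reaches it, so n = 9.

9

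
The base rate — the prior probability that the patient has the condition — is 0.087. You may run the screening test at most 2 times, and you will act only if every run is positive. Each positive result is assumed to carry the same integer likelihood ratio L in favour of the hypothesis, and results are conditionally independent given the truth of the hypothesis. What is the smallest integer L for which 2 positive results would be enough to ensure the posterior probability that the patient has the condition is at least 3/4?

Prior odds = 0.087/0.913 = 87/913.
Target odds = 0.75/0.25 = 3.
Need L² ≥ 3 ÷ (87/913) = 913/29.
5² = 25 < 913/29 ≤ 36 = 6², so L = 6.

6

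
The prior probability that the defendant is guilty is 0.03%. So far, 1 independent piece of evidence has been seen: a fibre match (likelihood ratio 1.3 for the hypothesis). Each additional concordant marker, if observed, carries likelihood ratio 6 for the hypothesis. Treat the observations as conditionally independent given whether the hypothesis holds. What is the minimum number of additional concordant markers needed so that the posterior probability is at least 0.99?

Prior odds = 0.0003/0.9997 = 3/9997.
Bayes factor of the evidence already in hand = 1.3.
Odds after that evidence = (3/9997) × 1.3 = 3/7690.
Target odds = 0.99/0.01 = 99.
Need 6ⁿ ≥ 99 ÷ (3/7690) = 253770.
6⁶ = 46656 falls short of 253770 but 6⁷ = 279936 reaches it, so n = 7.

7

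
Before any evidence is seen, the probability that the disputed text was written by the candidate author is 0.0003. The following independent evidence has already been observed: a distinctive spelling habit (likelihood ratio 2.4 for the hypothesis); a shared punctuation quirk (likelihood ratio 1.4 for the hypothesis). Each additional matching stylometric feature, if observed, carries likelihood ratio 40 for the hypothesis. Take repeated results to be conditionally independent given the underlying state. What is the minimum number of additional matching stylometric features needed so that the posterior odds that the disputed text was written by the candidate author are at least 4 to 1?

3

Prior odds = 0.0003/0.9997 = 3/9997.
Combined Bayes factor of the evidence already in hand = 2.4 × 1.4 = 3.36.
Odds after that evidence = (3/9997) × 3.36 = 252/249925.
Target odds = 4.
Need 40ⁿ ≥ 4 ÷ (252/249925) = 249925/63.
40² = 1600 falls short of 249925/63 but 40³ = 64000 reaches it, so n = 3.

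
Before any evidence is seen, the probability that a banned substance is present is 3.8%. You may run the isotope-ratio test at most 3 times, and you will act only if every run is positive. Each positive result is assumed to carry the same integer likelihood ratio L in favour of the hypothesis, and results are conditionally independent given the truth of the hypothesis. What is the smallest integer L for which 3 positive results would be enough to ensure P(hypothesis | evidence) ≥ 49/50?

Prior odds = 0.038/0.962 = 19/481.
Target odds = 0.98/0.02 = 49.
Need L³ ≥ 49 ÷ (19/481) = 23569/19.
10³ = 1000 < 23569/19 ≤ 1331 = 11³, so L = 11.

11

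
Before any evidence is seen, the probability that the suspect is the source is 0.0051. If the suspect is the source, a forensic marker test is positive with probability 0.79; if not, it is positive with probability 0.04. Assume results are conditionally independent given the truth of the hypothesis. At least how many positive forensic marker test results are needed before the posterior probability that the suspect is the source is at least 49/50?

Prior odds = 0.0051/0.9949 = 51/9949.
Likelihood ratio of a positive = 0.79/0.04 = 19.75.
Target odds: 0.98 ÷ 0.02 = 49.
Require 19.75ⁿ ≥ 49 ÷ (51/9949) = 487501/51.
19.75³ = 7703.734375 falls short of 487501/51 but 19.75⁴ = 38950081/256 reaches it, so n = 4.

4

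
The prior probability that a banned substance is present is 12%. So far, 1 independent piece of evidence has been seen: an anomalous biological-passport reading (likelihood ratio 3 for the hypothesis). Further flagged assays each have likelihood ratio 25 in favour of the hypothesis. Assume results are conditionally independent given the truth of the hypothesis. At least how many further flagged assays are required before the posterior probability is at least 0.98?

2

Prior odds = 0.12/0.88 = 3/22.
Bayes factor of the evidence already in hand = 3.
Odds after that evidence = (3/22) × 3 = 9/22.
Target odds = 0.98/0.02 = 49.
Need 25ⁿ ≥ 49 ÷ (9/22) = 1078/9.
25¹ = 25 falls short of 1078/9 but 25² = 625 reaches it, so n = 2.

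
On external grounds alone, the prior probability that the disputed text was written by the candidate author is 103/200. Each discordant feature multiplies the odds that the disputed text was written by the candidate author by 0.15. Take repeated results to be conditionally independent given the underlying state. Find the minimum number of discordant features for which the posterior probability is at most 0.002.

Prior odds = 0.515/0.485 = 103/97.
Likelihood ratio per discordant feature = 0.15.
Target posterior odds = 0.002/0.998 = 1/499.
Require 0.15ⁿ ≤ 1/499 ÷ (103/97) = 97/51397.
0.15³ = 0.003375 is still above 97/51397 but 0.15⁴ = 81/160000 is at or below it, so n = 4.

4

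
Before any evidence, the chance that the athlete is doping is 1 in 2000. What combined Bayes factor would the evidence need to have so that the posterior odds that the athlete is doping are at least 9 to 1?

17991

Prior odds = 0.0005/0.9995 = 1/1999.
Target odds = 9.
Required Bayes factor = 9 ÷ (1/1999) = 17991.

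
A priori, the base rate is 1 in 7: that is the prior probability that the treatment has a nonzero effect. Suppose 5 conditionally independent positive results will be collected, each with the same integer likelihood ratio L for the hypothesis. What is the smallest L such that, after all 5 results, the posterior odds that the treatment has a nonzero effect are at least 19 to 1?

3

Prior odds = (1/7)/(6/7) = 1/6.
Target odds = 19.
Need L⁵ ≥ 19 ÷ (1/6) = 114.
2⁵ = 32 < 114 ≤ 243 = 3⁵, so L = 3.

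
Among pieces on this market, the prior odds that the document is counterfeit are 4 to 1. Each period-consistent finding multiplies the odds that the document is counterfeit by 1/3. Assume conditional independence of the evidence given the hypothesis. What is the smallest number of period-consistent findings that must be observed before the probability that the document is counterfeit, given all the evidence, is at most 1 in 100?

Prior odds = 4.
Likelihood ratio per period-consistent finding = 1/3.
Target posterior odds = 0.01/0.99 = 1/99.
Need 4 × (1/3)ⁿ ≤ 1/99, i.e. (1/3)ⁿ ≤ 1/396.
(1/3)⁵ = 1/243 is still above 1/396 but (1/3)⁶ = 1/729 is at or below it, so n = 6.

6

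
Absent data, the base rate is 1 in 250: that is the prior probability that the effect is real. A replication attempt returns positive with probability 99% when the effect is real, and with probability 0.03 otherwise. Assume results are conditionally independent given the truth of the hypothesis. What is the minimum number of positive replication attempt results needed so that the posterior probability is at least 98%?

Prior odds = 0.004/0.996 = 1/249.
Likelihood ratio of a positive result = 0.99/0.03 = 33.
Target posterior odds = 0.98/0.02 = 49.
Need (1/249) × 33ⁿ ≥ 49, i.e. 33ⁿ ≥ 12201.
33² = 1089 falls short of 12201 but 33³ = 35937 reaches it, so n = 3.

3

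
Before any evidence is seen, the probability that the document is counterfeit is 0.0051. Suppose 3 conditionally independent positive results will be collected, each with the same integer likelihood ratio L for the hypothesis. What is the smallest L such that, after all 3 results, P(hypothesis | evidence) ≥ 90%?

13

Prior odds = 0.0051/0.9949 = 51/9949.
Target odds = 0.9/0.1 = 9.
Need L³ ≥ 9 ÷ (51/9949) = 29847/17.
12³ = 1728 < 29847/17 ≤ 2197 = 13³, so L = 13.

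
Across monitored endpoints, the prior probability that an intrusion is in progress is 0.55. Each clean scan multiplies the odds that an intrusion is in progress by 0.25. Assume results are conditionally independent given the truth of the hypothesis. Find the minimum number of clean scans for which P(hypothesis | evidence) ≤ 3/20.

2

Prior odds: 0.55 ÷ 0.45 = 11/9.
Likelihood ratio per clean scan = 0.25.
Target posterior odds = 0.15/0.85 = 3/17.
Need (11/9) × 0.25ⁿ ≤ 3/17, i.e. 0.25ⁿ ≤ 27/187.
0.25¹ = 0.25 is still above 27/187 but 0.25² = 0.0625 is at or below it, so n = 2.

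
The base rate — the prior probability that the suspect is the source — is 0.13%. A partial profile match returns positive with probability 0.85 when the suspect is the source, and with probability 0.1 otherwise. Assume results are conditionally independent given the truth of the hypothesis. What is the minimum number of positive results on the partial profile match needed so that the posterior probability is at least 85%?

4

Prior odds = 0.0013/0.9987 = 13/9987.
Likelihood ratio of a positive result = 0.85/0.1 = 8.5.
Target odds: 0.85 ÷ 0.15 = 17/3.
Require 8.5ⁿ ≥ 17/3 ÷ (13/9987) = 56593/13.
8.5³ = 614.125 falls short of 56593/13 but 8.5⁴ = 5220.0625 reaches it, so n = 4.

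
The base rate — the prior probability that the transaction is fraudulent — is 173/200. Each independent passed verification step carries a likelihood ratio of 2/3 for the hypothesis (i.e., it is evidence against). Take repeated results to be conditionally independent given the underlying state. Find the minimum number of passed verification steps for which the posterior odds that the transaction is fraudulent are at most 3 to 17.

9

Prior odds = 0.865/0.135 = 173/27.
Likelihood ratio per passed verification step = 2/3.
Target odds = 3/17.
Require (2/3)ⁿ ≤ 3/17 ÷ (173/27) = 81/2941.
(2/3)⁸ = 256/6561 is still above 81/2941 but (2/3)⁹ = 512/19683 is at or below it, so n = 9.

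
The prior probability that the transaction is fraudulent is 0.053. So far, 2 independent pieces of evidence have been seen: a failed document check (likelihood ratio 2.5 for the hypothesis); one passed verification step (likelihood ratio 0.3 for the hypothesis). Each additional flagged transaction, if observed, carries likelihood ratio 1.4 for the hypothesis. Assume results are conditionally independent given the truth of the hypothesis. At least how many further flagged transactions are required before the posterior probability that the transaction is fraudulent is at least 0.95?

Prior odds = 0.053/0.947 = 53/947.
Combined Bayes factor of the evidence already in hand = 2.5 × 0.3 = 0.75.
Odds after that evidence = (53/947) × 0.75 = 159/3788.
Target odds = 0.95/0.05 = 19.
Need 1.4ⁿ ≥ 19 ÷ (159/3788) = 71972/159.
1.4¹⁸ ≈426.879 falls short of 71972/159 but 1.4¹⁹ ≈597.63 reaches it, so n = 19.

19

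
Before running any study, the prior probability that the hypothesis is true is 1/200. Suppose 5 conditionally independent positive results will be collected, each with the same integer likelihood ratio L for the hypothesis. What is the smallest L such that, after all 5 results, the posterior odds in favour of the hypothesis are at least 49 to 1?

7

Prior odds = 0.005/0.995 = 1/199.
Target odds = 49.
Need L⁵ ≥ 49 ÷ (1/199) = 9751.
6⁵ = 7776 < 9751 ≤ 16807 = 7⁵, so L = 7.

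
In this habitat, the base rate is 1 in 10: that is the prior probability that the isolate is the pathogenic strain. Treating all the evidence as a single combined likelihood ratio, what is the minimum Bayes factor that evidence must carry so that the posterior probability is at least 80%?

36

Prior odds = 0.1/0.9 = 1/9.
Target odds = 0.8/0.2 = 4.
Required Bayes factor = 4 ÷ (1/9) = 36.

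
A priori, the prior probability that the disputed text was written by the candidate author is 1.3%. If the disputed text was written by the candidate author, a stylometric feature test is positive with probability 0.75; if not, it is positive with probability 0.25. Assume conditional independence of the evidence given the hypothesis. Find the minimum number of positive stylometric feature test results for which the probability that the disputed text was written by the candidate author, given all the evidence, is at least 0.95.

Prior odds = 0.013/0.987 = 13/987.
Likelihood ratio of a positive = 0.75/0.25 = 3.
Target odds: 0.95 ÷ 0.05 = 19.
Require 3ⁿ ≥ 19 ÷ (13/987) = 18753/13.
3⁶ = 729 falls short of 18753/13 but 3⁷ = 2187 reaches it, so n = 7.

7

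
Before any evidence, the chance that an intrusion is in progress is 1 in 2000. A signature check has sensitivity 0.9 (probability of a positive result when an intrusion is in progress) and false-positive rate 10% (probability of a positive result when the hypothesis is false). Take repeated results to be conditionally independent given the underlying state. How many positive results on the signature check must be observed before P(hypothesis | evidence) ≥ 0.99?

Prior odds: 0.0005 ÷ 0.9995 = 1/1999.
Likelihood ratio of a positive result = 0.9/0.1 = 9.
Target posterior odds = 0.99/0.01 = 99.
Require 9ⁿ ≥ 99 ÷ (1/1999) = 197901.
9⁵ = 59049 falls short of 197901 but 9⁶ = 531441 reaches it, so n = 6.

6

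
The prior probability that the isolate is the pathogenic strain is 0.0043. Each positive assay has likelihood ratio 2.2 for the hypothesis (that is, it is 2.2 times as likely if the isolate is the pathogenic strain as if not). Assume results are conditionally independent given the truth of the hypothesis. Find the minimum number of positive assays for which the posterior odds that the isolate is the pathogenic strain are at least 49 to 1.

Prior odds: 0.0043 ÷ 0.9957 = 43/9957.
Likelihood ratio per positive assay = 2.2.
Target odds = 49.
Need (43/9957) × 2.2ⁿ ≥ 49, i.e. 2.2ⁿ ≥ 487893/43.
2.2¹¹ ≈5843.18 falls short of 487893/43 but 2.2¹² ≈12855 reaches it, so n = 12.

12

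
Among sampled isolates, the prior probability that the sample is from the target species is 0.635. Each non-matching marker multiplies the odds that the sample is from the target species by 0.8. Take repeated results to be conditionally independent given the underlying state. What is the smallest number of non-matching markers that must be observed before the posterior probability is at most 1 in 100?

24

Prior odds: 0.635 ÷ 0.365 = 127/73.
Likelihood ratio per non-matching marker = 0.8.
Target posterior odds = 0.01/0.99 = 1/99.
Need (127/73) × 0.8ⁿ ≤ 1/99, i.e. 0.8ⁿ ≤ 73/12573.
0.8²³ ≈0.00590296 is still above 73/12573 but 0.8²⁴ ≈0.00472237 is at or below it, so n = 24.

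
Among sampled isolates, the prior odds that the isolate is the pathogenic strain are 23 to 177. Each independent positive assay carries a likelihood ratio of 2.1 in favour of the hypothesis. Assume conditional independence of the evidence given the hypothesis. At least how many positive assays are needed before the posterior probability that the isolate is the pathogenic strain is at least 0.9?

6

Prior odds = 23/177.
Likelihood ratio per positive assay = 2.1.
Target odds: 0.9 ÷ 0.1 = 9.
Require 2.1ⁿ ≥ 9 ÷ (23/177) = 1593/23.
2.1⁵ = 4084101/100000 falls short of 1593/23 but 2.1⁶ = 85766121/1000000 reaches it, so n = 6.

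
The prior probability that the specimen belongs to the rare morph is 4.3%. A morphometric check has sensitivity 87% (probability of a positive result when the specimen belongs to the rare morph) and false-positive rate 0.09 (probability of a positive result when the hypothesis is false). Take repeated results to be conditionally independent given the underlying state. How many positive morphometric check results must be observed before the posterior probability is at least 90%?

Prior odds: 0.043 ÷ 0.957 = 43/957.
Likelihood ratio of a positive result = 0.87/0.09 = 29/3.
Target odds: 0.9 ÷ 0.1 = 9.
Need (43/957) × (29/3)ⁿ ≥ 9, i.e. (29/3)ⁿ ≥ 8613/43.
(29/3)² = 841/9 falls short of 8613/43 but (29/3)³ = 24389/27 reaches it, so n = 3.

3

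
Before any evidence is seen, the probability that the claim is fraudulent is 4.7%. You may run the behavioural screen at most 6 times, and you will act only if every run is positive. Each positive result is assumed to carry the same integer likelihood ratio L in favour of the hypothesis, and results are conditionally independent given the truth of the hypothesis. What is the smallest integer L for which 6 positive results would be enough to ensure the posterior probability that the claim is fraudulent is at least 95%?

Prior odds = 0.047/0.953 = 47/953.
Target odds = 0.95/0.05 = 19.
Need L⁶ ≥ 19 ÷ (47/953) = 18107/47.
2⁶ = 64 < 18107/47 ≤ 729 = 3⁶, so L = 3.

3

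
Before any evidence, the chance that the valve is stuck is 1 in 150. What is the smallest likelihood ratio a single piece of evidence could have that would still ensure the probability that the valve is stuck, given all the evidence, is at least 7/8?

Prior odds = (1/150)/(149/150) = 1/149.
Target odds = 0.875/0.125 = 7.
Required Bayes factor = 7 ÷ (1/149) = 1043.

1043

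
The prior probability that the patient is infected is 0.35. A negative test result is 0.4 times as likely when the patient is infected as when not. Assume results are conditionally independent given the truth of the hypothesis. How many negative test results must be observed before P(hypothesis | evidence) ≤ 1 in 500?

7

Prior odds: 0.35 ÷ 0.65 = 7/13.
Likelihood ratio per negative test result = 0.4.
Target odds: 0.002 ÷ 0.998 = 1/499.
Need (7/13) × 0.4ⁿ ≤ 1/499, i.e. 0.4ⁿ ≤ 13/3493.
0.4⁶ = 64/15625 is still above 13/3493 but 0.4⁷ = 128/78125 is at or below it, so n = 7.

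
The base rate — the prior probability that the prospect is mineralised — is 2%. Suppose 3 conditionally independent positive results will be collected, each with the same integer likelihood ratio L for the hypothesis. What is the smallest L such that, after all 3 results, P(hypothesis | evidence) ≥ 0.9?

8

Prior odds = 0.02/0.98 = 1/49.
Target odds = 0.9/0.1 = 9.
Need L³ ≥ 9 ÷ (1/49) = 441.
7³ = 343 < 441 ≤ 512 = 8³, so L = 8.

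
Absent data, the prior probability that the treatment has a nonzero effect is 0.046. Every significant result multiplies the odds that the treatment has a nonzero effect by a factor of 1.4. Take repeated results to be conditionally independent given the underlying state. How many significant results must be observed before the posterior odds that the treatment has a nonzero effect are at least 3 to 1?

13

Prior odds = 0.046/0.954 = 23/477.
Likelihood ratio per significant result = 1.4.
Target odds = 3.
Require 1.4ⁿ ≥ 3 ÷ (23/477) = 1431/23.
1.4¹² ≈56.6939 falls short of 1431/23 but 1.4¹³ ≈79.3715 reaches it, so n = 13.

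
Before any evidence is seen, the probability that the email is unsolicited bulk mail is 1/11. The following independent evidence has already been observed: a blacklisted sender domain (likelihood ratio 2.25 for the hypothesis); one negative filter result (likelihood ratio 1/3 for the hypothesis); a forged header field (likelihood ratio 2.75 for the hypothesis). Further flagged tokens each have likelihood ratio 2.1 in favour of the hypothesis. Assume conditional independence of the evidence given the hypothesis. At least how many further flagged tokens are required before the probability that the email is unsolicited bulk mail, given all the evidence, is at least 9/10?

6

Prior odds = (1/11)/(10/11) = 0.1.
Combined Bayes factor of the evidence already in hand = 2.25 × (1/3) × 2.75 = 2.0625.
Odds after that evidence = 0.1 × 2.0625 = 0.20625.
Target odds = 0.9/0.1 = 9.
Need 2.1ⁿ ≥ 9 ÷ 0.20625 = 480/11.
2.1⁵ = 4084101/100000 falls short of 480/11 but 2.1⁶ = 85766121/1000000 reaches it, so n = 6.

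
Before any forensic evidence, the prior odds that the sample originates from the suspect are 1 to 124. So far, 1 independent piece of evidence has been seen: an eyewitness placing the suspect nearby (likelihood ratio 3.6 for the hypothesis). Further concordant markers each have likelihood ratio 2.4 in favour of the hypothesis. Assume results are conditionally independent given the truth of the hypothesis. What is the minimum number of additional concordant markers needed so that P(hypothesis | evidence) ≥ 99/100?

Prior odds = 1/124.
Bayes factor of the evidence already in hand = 3.6.
Odds after that evidence = (1/124) × 3.6 = 9/310.
Target odds = 0.99/0.01 = 99.
Need 2.4ⁿ ≥ 99 ÷ (9/310) = 3410.
2.4⁹ ≈2641.81 falls short of 3410 but 2.4¹⁰ ≈6340.34 reaches it, so n = 10.

10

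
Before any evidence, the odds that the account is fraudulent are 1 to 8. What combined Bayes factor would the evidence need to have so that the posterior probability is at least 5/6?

40

Prior odds = 0.125.
Target odds = (5/6)/(1/6) = 5.
Required Bayes factor = 5 ÷ 0.125 = 40.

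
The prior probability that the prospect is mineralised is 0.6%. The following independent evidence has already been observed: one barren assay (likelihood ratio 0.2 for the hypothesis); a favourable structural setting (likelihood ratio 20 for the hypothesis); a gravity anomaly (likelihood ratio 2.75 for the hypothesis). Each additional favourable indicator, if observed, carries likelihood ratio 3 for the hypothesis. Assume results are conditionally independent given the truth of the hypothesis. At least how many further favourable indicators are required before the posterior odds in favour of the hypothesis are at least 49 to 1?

Prior odds = 0.006/0.994 = 3/497.
Combined Bayes factor of the evidence already in hand = 0.2 × 20 × 2.75 = 11.
Odds after that evidence = (3/497) × 11 = 33/497.
Target odds = 49.
Need 3ⁿ ≥ 49 ÷ (33/497) = 24353/33.
3⁶ = 729 falls short of 24353/33 but 3⁷ = 2187 reaches it, so n = 7.

7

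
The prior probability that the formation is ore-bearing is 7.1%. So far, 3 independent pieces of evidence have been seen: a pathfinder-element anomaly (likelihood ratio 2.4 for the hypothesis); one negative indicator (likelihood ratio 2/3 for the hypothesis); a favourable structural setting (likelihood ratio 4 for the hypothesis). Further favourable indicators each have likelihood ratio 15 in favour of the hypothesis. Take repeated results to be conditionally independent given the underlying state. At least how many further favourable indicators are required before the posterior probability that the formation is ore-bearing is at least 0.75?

Prior odds = 0.071/0.929 = 71/929.
Combined Bayes factor of the evidence already in hand = 2.4 × (2/3) × 4 = 6.4.
Odds after that evidence = (71/929) × 6.4 = 2272/4645.
Target odds = 0.75/0.25 = 3.
Need 15ⁿ ≥ 3 ÷ (2272/4645) = 13935/2272.
15¹ = 15, which meets the required 13935/2272; so n = 1.

1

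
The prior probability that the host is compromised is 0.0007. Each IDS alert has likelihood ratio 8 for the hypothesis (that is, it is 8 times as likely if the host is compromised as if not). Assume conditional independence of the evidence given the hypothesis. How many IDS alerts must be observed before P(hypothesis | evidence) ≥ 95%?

5

Prior odds: 0.0007 ÷ 0.9993 = 7/9993.
Likelihood ratio per IDS alert = 8.
Target posterior odds = 0.95/0.05 = 19.
Require 8ⁿ ≥ 19 ÷ (7/9993) = 189867/7.
8⁴ = 4096 falls short of 189867/7 but 8⁵ = 32768 reaches it, so n = 5.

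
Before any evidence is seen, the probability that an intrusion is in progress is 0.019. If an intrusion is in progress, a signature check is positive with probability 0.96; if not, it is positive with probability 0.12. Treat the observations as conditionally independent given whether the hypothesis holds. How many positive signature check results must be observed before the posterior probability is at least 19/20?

Prior odds = 0.019/0.981 = 19/981.
Likelihood ratio of a positive = 0.96/0.12 = 8.
Target odds: 0.95 ÷ 0.05 = 19.
Need (19/981) × 8ⁿ ≥ 19, i.e. 8ⁿ ≥ 981.
8³ = 512 falls short of 981 but 8⁴ = 4096 reaches it, so n = 4.

4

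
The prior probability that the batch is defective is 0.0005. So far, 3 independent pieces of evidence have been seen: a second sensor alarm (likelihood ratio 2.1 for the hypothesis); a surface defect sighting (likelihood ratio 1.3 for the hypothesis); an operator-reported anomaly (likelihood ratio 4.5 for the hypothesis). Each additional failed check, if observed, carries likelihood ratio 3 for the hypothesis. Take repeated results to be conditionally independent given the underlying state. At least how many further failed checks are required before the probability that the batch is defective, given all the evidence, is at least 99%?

Prior odds = 0.0005/0.9995 = 1/1999.
Combined Bayes factor of the evidence already in hand = 2.1 × 1.3 × 4.5 = 12.285.
Odds after that evidence = (1/1999) × 12.285 = 2457/399800.
Target odds = 0.99/0.01 = 99.
Need 3ⁿ ≥ 99 ÷ (2457/399800) = 4397800/273.
3⁸ = 6561 falls short of 4397800/273 but 3⁹ = 19683 reaches it, so n = 9.

9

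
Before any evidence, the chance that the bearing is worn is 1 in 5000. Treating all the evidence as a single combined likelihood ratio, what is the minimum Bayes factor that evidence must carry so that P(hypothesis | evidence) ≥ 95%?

Prior odds = 0.0002/0.9998 = 1/4999.
Target odds = 0.95/0.05 = 19.
Required Bayes factor = 19 ÷ (1/4999) = 94981.

94981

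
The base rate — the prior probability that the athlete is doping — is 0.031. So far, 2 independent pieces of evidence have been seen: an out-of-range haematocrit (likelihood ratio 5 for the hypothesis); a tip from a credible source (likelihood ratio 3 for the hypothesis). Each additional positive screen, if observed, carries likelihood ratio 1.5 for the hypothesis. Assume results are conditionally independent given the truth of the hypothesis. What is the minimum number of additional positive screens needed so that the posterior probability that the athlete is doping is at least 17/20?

7

Prior odds = 0.031/0.969 = 31/969.
Combined Bayes factor of the evidence already in hand = 5 × 3 = 15.
Odds after that evidence = (31/969) × 15 = 155/323.
Target odds = 0.85/0.15 = 17/3.
Need 1.5ⁿ ≥ 17/3 ÷ (155/323) = 5491/465.
1.5⁶ = 11.390625 falls short of 5491/465 but 1.5⁷ = 17.0859375 reaches it, so n = 7.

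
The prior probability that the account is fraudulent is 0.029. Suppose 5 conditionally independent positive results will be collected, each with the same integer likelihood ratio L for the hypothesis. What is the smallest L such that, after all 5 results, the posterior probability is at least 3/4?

Prior odds = 0.029/0.971 = 29/971.
Target odds = 0.75/0.25 = 3.
Need L⁵ ≥ 3 ÷ (29/971) = 2913/29.
2⁵ = 32 < 2913/29 ≤ 243 = 3⁵, so L = 3.

3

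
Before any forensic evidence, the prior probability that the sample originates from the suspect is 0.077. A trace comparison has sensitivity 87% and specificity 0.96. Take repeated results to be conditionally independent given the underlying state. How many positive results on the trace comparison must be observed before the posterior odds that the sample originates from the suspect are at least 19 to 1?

Prior odds: 0.077 ÷ 0.923 = 77/923.
False-positive rate = 1 − 0.96 = 0.04; likelihood ratio of a positive = 0.87/0.04 = 21.75.
Target odds = 19.
Need (77/923) × 21.75ⁿ ≥ 19, i.e. 21.75ⁿ ≥ 17537/77.
21.75¹ = 21.75 falls short of 17537/77 but 21.75² = 473.0625 reaches it, so n = 2.

2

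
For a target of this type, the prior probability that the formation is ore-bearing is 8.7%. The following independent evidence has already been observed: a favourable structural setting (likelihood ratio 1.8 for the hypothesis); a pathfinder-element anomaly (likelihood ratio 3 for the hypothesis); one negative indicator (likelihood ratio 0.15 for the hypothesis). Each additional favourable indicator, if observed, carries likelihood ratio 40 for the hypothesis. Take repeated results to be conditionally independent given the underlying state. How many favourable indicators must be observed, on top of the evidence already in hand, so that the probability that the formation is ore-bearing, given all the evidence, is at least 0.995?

Prior odds = 0.087/0.913 = 87/913.
Combined Bayes factor of the evidence already in hand = 1.8 × 3 × 0.15 = 0.81.
Odds after that evidence = (87/913) × 0.81 = 7047/91300.
Target odds = 0.995/0.005 = 199.
Need 40ⁿ ≥ 199 ÷ (7047/91300) = 18168700/7047.
40² = 1600 falls short of 18168700/7047 but 40³ = 64000 reaches it, so n = 3.

3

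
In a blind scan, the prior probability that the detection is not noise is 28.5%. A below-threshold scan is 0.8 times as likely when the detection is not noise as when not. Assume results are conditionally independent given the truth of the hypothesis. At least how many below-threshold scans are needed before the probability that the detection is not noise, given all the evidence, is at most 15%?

Prior odds = 0.285/0.715 = 57/143.
Likelihood ratio per below-threshold scan = 0.8.
Target posterior odds = 0.15/0.85 = 3/17.
Require 0.8ⁿ ≤ 3/17 ÷ (57/143) = 143/323.
0.8³ = 0.512 is still above 143/323 but 0.8⁴ = 0.4096 is at or below it, so n = 4.

4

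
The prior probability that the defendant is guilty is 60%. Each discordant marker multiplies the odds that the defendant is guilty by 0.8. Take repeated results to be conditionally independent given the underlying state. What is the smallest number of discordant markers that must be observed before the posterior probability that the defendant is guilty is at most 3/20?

10

Prior odds = 0.6/0.4 = 1.5.
Likelihood ratio per discordant marker = 0.8.
Target posterior odds = 0.15/0.85 = 3/17.
Require 0.8ⁿ ≤ 3/17 ÷ 1.5 = 2/17.
0.8⁹ = 262144/1953125 is still above 2/17 but 0.8¹⁰ = 1048576/9765625 is at or below it, so n = 10.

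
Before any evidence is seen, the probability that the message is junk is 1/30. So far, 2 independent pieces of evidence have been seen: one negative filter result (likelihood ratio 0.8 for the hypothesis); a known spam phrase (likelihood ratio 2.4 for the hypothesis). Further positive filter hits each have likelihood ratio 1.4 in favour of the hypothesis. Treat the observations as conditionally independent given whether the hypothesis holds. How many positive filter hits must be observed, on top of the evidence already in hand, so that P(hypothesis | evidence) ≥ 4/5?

13

Prior odds = (1/30)/(29/30) = 1/29.
Combined Bayes factor of the evidence already in hand = 0.8 × 2.4 = 1.92.
Odds after that evidence = (1/29) × 1.92 = 48/725.
Target odds = 0.8/0.2 = 4.
Need 1.4ⁿ ≥ 4 ÷ (48/725) = 725/12.
1.4¹² ≈56.6939 falls short of 725/12 but 1.4¹³ ≈79.3715 reaches it, so n = 13.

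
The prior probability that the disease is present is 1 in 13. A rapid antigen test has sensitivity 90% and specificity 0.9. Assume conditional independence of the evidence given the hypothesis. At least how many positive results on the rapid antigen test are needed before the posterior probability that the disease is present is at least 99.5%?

Prior odds: (1/13) ÷ (12/13) = 1/12.
False-positive rate = 1 − 0.9 = 0.1; likelihood ratio of a positive = 0.9/0.1 = 9.
Target odds: 0.995 ÷ 0.005 = 199.
Require 9ⁿ ≥ 199 ÷ (1/12) = 2388.
9³ = 729 falls short of 2388 but 9⁴ = 6561 reaches it, so n = 4.

4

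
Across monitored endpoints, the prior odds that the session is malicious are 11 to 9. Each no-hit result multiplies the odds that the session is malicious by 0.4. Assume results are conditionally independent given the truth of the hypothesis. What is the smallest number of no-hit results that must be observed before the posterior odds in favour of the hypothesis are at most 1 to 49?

Prior odds = 11/9.
Likelihood ratio per no-hit result = 0.4.
Target odds = 1/49.
Need (11/9) × 0.4ⁿ ≤ 1/49, i.e. 0.4ⁿ ≤ 9/539.
0.4⁴ = 0.0256 is still above 9/539 but 0.4⁵ = 0.01024 is at or below it, so n = 5.

5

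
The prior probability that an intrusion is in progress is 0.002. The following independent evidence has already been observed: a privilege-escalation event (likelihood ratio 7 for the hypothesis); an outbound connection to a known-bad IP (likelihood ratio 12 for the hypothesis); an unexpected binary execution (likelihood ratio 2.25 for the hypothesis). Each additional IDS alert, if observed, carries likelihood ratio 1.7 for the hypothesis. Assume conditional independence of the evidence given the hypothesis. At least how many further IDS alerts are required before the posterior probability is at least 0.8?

5

Prior odds = 0.002/0.998 = 1/499.
Combined Bayes factor of the evidence already in hand = 7 × 12 × 2.25 = 189.
Odds after that evidence = (1/499) × 189 = 189/499.
Target odds = 0.8/0.2 = 4.
Need 1.7ⁿ ≥ 4 ÷ (189/499) = 1996/189.
1.7⁴ = 8.3521 falls short of 1996/189 but 1.7⁵ = 1419857/100000 reaches it, so n = 5.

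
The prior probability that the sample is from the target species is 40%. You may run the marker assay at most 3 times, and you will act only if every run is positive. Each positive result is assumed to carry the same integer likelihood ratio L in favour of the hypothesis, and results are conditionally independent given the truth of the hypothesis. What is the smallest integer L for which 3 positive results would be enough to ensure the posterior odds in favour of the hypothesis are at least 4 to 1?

Prior odds = 0.4/0.6 = 2/3.
Target odds = 4.
Need L³ ≥ 4 ÷ (2/3) = 6.
1³ = 1 < 6 ≤ 8 = 2³, so L = 2.

2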